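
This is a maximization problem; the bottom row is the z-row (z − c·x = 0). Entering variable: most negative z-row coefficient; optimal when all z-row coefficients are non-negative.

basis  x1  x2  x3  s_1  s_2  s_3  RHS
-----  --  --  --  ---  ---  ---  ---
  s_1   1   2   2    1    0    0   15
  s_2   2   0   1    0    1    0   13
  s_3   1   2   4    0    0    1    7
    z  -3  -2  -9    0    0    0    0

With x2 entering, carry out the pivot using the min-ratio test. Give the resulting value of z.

7

Ratio test on column x2 — row 1: 15/2 = 15/2; row 2: entry 0 ≤ 0; row 3: 7/2 = 7/2. Minimum is 7/2 at row 3 (s_3 leaves); pivot element 2.
Pivot on row 3; the z-row RHS becomes 0 − (-2)·(7/2) = 7.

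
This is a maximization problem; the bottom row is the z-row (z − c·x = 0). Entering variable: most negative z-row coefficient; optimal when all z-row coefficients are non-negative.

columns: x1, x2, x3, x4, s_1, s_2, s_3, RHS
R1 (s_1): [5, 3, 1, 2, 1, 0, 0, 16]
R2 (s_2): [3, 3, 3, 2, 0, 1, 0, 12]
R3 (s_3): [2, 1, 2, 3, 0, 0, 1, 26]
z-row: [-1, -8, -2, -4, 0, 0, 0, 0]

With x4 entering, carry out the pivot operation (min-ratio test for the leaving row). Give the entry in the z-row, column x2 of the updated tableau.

Ratio test on column x4 — row 1: 16/2 = 8; row 2: 12/2 = 6; row 3: 26/3 = 26/3. Minimum is 6 at row 2 (s_2 leaves); pivot element 2.
Divide row 2 by 2; eliminate column x4 from the other rows.
z-row update in column x2: -8 − (-4)·(3/2) = -2.

-2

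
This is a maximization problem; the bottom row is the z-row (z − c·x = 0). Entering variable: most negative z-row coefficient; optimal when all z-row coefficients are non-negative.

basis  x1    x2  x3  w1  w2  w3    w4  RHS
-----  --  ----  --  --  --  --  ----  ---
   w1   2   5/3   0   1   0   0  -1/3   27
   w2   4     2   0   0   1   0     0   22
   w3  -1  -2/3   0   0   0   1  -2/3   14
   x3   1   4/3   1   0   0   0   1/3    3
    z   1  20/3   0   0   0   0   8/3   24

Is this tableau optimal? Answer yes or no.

Every z-row coefficient is ≥ 0, so the tableau is optimal.

yes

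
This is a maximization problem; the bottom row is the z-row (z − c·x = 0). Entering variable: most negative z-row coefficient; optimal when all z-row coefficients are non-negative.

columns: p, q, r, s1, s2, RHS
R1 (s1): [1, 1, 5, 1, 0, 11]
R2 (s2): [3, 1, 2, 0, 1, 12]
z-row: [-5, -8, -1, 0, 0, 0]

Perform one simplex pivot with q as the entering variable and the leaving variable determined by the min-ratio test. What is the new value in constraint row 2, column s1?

Ratio test on column q — row 1: 11/1 = 11; row 2: 12/1 = 12. Minimum is 11 at row 1 (s1 leaves); pivot element 1.
Divide row 1 by 1; eliminate column q from the other rows.
Row 2 update in column s1: 0 − 1·1 = -1.

-1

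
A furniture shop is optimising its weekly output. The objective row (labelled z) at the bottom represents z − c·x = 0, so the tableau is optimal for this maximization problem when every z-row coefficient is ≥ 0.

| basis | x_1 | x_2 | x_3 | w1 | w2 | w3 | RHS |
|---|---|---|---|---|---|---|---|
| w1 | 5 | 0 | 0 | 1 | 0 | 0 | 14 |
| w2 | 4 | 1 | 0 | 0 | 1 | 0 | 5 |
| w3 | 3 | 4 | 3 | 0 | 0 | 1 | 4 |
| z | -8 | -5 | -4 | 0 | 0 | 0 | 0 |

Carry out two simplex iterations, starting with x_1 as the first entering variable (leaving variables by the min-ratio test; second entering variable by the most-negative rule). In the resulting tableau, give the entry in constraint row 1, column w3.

0

Ratio test on column x_1 — row 1: 14/5 = 14/5; row 2: 5/4 = 5/4; row 3: 4/3 = 4/3. Minimum is 5/4 at row 2 (w2 leaves); pivot element 4.
Divide row 2 by 4; eliminate column x_1 from the other rows.
Second iteration: most negative z-row entry is -4 in column x_3, so x_3 enters.
Ratio test on column x_3 — row 1: entry 0 ≤ 0; row 2: entry 0 ≤ 0; row 3: (1/4)/3 = 1/12. Minimum is 1/12 at row 3 (w3 leaves); pivot element 3.
Divide row 3 by 3; eliminate column x_3 from the other rows.
After both pivots, the entry at constraint row 1, column w3 is 0.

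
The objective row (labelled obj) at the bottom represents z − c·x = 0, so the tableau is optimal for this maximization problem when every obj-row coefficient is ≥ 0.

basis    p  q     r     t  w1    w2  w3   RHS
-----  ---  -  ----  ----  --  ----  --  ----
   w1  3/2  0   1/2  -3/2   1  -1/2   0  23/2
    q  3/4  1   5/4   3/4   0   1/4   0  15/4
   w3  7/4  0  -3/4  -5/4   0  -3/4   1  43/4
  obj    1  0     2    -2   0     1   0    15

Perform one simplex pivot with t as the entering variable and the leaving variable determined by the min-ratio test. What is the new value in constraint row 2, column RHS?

5

Ratio test on column t — row 1: entry -3/2 ≤ 0; row 2: (15/4)/(3/4) = 5; row 3: entry -5/4 ≤ 0. Minimum is 5 at row 2 (q leaves); pivot element 3/4.
Divide row 2 by 3/4; eliminate column t from the other rows.
In the new row 2, the RHS entry is the old entry divided by the pivot: (15/4)/(3/4) = 5.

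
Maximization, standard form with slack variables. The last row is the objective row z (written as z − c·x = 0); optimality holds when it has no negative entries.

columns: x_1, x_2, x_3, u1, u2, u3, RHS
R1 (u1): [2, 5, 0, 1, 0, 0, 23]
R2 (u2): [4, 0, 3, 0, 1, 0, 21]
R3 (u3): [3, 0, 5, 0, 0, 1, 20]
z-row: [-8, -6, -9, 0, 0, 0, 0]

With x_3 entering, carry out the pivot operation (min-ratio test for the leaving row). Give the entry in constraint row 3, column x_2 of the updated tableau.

Ratio test on column x_3 — row 1: entry 0 ≤ 0; row 2: 21/3 = 7; row 3: 20/5 = 4. Minimum is 4 at row 3 (u3 leaves); pivot element 5.
Divide row 3 by 5; eliminate column x_3 from the other rows.
In the new row 3, the x_2 entry is the old entry divided by the pivot: 0/5 = 0.

0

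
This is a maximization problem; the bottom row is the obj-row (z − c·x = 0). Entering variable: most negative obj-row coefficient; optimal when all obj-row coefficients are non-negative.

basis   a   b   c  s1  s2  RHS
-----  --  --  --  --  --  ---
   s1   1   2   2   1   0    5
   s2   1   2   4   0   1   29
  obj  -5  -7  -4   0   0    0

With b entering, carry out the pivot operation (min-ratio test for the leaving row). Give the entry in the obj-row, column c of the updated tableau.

Ratio test on column b — row 1: 5/2 = 5/2; row 2: 29/2 = 29/2. Minimum is 5/2 at row 1 (s1 leaves); pivot element 2.
Divide row 1 by 2; eliminate column b from the other rows.
obj-row update in column c: -4 − (-7)·1 = 3.

3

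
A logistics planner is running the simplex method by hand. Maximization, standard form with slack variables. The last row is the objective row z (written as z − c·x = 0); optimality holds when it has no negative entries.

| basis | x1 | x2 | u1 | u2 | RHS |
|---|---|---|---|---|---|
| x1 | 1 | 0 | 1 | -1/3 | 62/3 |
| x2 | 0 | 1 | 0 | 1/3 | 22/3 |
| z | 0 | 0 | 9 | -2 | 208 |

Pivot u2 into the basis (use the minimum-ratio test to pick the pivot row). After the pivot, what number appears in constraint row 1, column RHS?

28

Ratio test on column u2 — row 1: entry -1/3 ≤ 0; row 2: (22/3)/(1/3) = 22. Minimum is 22 at row 2 (x2 leaves); pivot element 1/3.
Divide row 2 by 1/3; eliminate column u2 from the other rows.
Row 1 update in column RHS: 62/3 − (-1/3)·22 = 28.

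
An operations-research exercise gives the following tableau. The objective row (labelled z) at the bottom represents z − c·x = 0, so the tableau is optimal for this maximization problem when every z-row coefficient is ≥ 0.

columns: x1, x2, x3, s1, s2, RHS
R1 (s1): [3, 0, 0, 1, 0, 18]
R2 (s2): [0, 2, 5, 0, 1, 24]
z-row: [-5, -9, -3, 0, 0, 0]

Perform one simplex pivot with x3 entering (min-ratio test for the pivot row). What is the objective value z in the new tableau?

72/5

Ratio test on column x3 — row 1: entry 0 ≤ 0; row 2: 24/5 = 24/5. Minimum is 24/5 at row 2 (s2 leaves); pivot element 5.
Pivot on row 2; the z-row RHS becomes 0 − (-3)·(24/5) = 72/5.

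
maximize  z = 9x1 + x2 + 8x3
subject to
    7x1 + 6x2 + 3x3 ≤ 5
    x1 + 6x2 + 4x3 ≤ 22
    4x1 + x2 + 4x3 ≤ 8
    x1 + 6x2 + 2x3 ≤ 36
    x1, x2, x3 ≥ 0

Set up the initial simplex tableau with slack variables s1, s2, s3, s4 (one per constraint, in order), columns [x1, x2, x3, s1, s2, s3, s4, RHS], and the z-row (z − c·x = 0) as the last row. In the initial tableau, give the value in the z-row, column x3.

-8

The z-row carries the negated objective coefficients: the x3 entry is -8.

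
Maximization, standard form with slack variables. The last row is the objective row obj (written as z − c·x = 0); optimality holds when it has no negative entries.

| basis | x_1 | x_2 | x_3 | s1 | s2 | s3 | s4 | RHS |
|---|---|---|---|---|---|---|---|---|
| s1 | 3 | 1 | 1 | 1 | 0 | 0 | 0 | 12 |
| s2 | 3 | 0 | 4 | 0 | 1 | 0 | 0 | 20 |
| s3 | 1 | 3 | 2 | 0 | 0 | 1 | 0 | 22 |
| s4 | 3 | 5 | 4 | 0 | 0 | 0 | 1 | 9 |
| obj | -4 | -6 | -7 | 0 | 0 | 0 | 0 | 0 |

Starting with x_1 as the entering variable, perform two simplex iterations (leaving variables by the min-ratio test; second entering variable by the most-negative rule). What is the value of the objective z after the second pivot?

63/4

Ratio test on column x_1 — row 1: 12/3 = 4; row 2: 20/3 = 20/3; row 3: 22/1 = 22; row 4: 9/3 = 3. Minimum is 3 at row 4 (s4 leaves); pivot element 3.
Pivot on row 4; the obj-row RHS becomes 0 − (-4)·3 = 12.
Next entering variable (most negative obj-row entry -5/3): x_3.
Ratio test on column x_3 — row 1: entry -3 ≤ 0; row 2: entry 0 ≤ 0; row 3: 19/(2/3) = 57/2; row 4: 3/(4/3) = 9/4. Minimum is 9/4 at row 4 (x_1 leaves); pivot element 4/3.
After the second pivot the obj-row RHS is 12 − (-5/3)·(9/4) = 63/4.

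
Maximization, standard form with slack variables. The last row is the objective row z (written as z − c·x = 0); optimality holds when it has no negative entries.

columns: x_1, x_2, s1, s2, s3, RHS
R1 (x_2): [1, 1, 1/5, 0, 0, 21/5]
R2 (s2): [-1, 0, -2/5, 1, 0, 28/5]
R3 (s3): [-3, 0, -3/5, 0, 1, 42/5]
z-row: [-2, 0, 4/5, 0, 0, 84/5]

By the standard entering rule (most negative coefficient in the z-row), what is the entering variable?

x_1

Negative z-row entries: x_1: -2.
The most negative is -2 in column x_1, so x_1 enters.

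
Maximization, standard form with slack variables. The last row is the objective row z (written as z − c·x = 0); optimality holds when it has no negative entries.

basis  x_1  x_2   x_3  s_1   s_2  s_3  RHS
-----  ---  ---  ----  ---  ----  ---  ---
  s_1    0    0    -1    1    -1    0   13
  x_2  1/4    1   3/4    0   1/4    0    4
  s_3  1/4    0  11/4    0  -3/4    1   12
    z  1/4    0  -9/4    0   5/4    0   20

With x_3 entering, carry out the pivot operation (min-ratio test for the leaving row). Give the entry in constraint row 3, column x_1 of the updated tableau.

1/11

Ratio test on column x_3 — row 1: entry -1 ≤ 0; row 2: 4/(3/4) = 16/3; row 3: 12/(11/4) = 48/11. Minimum is 48/11 at row 3 (s_3 leaves); pivot element 11/4.
Divide row 3 by 11/4; eliminate column x_3 from the other rows.
In the new row 3, the x_1 entry is the old entry divided by the pivot: (1/4)/(11/4) = 1/11.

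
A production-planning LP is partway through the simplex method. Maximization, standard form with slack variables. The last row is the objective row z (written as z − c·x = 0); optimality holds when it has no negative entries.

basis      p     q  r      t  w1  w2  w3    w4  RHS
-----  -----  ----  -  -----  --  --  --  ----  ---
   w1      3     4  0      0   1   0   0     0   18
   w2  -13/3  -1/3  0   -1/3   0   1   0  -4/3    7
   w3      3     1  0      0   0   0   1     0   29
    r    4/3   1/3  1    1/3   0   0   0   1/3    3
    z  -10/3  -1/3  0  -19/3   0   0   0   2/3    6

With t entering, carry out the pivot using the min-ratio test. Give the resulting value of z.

Ratio test on column t — row 1: entry 0 ≤ 0; row 2: entry -1/3 ≤ 0; row 3: entry 0 ≤ 0; row 4: 3/(1/3) = 9. Minimum is 9 at row 4 (r leaves); pivot element 1/3.
Pivot on row 4; the z-row RHS becomes 6 − (-19/3)·9 = 63.

63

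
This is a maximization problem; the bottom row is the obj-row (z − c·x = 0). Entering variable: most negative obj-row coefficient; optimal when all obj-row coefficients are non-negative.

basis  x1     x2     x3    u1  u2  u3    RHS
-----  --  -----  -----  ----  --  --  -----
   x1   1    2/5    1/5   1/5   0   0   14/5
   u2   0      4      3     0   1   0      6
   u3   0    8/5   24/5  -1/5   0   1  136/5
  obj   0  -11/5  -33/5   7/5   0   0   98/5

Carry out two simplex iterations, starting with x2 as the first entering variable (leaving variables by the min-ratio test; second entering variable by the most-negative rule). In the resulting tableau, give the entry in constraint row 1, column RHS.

Ratio test on column x2 — row 1: (14/5)/(2/5) = 7; row 2: 6/4 = 3/2; row 3: (136/5)/(8/5) = 17. Minimum is 3/2 at row 2 (u2 leaves); pivot element 4.
Divide row 2 by 4; eliminate column x2 from the other rows.
Second iteration: most negative obj-row entry is -99/20 in column x3, so x3 enters.
Ratio test on column x3 — row 1: entry -1/10 ≤ 0; row 2: (3/2)/(3/4) = 2; row 3: (124/5)/(18/5) = 62/9. Minimum is 2 at row 2 (x2 leaves); pivot element 3/4.
Divide row 2 by 3/4; eliminate column x3 from the other rows.
After both pivots, the entry at constraint row 1, column RHS is 12/5.

12/5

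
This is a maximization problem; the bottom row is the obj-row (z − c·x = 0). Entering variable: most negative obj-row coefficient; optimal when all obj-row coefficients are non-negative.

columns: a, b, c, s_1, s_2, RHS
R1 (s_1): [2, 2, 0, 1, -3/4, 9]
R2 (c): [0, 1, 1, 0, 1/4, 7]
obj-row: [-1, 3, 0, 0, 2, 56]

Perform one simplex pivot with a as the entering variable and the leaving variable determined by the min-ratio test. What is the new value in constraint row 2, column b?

1

Ratio test on column a — row 1: 9/2 = 9/2; row 2: entry 0 ≤ 0. Minimum is 9/2 at row 1 (s_1 leaves); pivot element 2.
Divide row 1 by 2; eliminate column a from the other rows.
Row 2 update in column b: 1 − 0·1 = 1.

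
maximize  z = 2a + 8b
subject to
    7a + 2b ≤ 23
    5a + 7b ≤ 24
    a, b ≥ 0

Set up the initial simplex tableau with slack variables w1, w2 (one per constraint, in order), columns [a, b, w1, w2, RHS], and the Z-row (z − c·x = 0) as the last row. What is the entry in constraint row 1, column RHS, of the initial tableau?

The RHS of constraint 1 is b_1 = 23.

23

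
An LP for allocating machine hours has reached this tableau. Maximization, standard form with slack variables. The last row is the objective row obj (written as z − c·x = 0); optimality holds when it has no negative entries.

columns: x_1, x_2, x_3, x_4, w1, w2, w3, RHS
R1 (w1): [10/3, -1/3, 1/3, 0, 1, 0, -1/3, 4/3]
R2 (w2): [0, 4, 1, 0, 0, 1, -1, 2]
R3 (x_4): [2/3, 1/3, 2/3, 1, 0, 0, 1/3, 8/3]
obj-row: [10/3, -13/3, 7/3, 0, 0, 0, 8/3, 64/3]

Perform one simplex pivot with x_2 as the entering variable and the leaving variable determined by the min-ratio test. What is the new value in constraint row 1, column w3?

-5/12

Ratio test on column x_2 — row 1: entry -1/3 ≤ 0; row 2: 2/4 = 1/2; row 3: (8/3)/(1/3) = 8. Minimum is 1/2 at row 2 (w2 leaves); pivot element 4.
Divide row 2 by 4; eliminate column x_2 from the other rows.
Row 1 update in column w3: -1/3 − (-1/3)·(-1/4) = -5/12.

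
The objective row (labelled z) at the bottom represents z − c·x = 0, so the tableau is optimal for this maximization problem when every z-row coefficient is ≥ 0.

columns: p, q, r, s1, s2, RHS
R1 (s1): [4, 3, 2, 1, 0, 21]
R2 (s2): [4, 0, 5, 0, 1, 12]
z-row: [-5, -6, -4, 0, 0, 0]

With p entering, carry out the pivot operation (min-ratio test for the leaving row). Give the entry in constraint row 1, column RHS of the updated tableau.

9

Ratio test on column p — row 1: 21/4 = 21/4; row 2: 12/4 = 3. Minimum is 3 at row 2 (s2 leaves); pivot element 4.
Divide row 2 by 4; eliminate column p from the other rows.
Row 1 update in column RHS: 21 − 4·3 = 9.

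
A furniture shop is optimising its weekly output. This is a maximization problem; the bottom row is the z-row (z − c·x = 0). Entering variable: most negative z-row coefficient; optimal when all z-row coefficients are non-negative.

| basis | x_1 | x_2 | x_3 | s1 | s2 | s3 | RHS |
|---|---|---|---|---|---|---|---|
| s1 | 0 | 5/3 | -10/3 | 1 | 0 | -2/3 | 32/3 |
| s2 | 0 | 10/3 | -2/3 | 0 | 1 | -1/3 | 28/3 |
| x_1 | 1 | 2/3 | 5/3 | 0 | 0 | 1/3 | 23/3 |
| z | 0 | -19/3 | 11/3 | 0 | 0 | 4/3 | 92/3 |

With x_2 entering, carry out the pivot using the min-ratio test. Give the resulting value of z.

Ratio test on column x_2 — row 1: (32/3)/(5/3) = 32/5; row 2: (28/3)/(10/3) = 14/5; row 3: (23/3)/(2/3) = 23/2. Minimum is 14/5 at row 2 (s2 leaves); pivot element 10/3.
Pivot on row 2; the z-row RHS becomes 92/3 − (-19/3)·(14/5) = 242/5.

242/5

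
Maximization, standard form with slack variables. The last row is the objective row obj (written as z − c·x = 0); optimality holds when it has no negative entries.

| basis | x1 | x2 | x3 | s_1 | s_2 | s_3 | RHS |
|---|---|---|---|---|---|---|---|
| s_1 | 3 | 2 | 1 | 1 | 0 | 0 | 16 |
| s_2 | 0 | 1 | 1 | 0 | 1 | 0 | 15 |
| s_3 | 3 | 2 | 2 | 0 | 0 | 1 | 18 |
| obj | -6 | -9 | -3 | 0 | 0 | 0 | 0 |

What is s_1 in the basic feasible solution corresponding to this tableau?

16

s_1 is basic (row 1); its value is the RHS of that row, 16.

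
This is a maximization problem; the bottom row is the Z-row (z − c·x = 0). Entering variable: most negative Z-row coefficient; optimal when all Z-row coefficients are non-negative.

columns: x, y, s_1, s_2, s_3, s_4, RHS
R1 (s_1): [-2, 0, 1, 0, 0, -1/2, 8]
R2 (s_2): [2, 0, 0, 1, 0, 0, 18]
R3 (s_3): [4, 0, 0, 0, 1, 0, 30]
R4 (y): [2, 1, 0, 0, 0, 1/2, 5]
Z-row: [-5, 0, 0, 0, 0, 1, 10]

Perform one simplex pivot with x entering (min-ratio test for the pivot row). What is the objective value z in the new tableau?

45/2

Ratio test on column x — row 1: entry -2 ≤ 0; row 2: 18/2 = 9; row 3: 30/4 = 15/2; row 4: 5/2 = 5/2. Minimum is 5/2 at row 4 (y leaves); pivot element 2.
Pivot on row 4; the Z-row RHS becomes 10 − (-5)·(5/2) = 45/2.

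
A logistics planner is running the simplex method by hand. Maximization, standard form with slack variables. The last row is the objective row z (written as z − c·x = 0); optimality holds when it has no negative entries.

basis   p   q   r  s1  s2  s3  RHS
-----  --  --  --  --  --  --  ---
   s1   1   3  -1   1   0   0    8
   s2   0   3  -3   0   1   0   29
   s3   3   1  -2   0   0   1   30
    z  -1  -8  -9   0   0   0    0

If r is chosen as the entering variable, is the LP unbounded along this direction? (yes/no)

Every constraint-row entry in column r is ≤ 0, so increasing r is unbounded.

yes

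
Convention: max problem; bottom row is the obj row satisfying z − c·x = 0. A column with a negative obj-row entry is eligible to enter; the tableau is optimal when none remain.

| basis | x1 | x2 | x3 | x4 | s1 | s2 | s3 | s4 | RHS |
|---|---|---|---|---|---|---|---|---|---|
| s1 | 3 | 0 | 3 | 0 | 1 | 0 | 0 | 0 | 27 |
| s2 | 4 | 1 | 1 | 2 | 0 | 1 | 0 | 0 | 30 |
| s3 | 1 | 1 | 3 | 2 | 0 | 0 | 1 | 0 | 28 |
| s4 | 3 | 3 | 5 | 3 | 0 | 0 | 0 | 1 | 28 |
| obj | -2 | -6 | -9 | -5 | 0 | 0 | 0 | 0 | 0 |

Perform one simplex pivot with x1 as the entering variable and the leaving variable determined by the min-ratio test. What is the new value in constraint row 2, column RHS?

Ratio test on column x1 — row 1: 27/3 = 9; row 2: 30/4 = 15/2; row 3: 28/1 = 28; row 4: 28/3 = 28/3. Minimum is 15/2 at row 2 (s2 leaves); pivot element 4.
Divide row 2 by 4; eliminate column x1 from the other rows.
In the new row 2, the RHS entry is the old entry divided by the pivot: 30/4 = 15/2.

15/2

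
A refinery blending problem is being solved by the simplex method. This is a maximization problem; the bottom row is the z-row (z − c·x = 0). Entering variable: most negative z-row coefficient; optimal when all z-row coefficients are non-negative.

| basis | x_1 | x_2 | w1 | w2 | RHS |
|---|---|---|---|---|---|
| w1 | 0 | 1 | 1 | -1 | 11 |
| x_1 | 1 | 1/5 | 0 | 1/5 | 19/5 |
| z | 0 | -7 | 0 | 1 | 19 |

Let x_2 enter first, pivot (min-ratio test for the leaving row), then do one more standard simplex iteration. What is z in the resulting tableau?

Ratio test on column x_2 — row 1: 11/1 = 11; row 2: (19/5)/(1/5) = 19. Minimum is 11 at row 1 (w1 leaves); pivot element 1.
Pivot on row 1; the z-row RHS becomes 19 − (-7)·11 = 96.
Next entering variable (most negative z-row entry -6): w2.
Ratio test on column w2 — row 1: entry -1 ≤ 0; row 2: (8/5)/(2/5) = 4. Minimum is 4 at row 2 (x_1 leaves); pivot element 2/5.
After the second pivot the z-row RHS is 96 − (-6)·4 = 120.

120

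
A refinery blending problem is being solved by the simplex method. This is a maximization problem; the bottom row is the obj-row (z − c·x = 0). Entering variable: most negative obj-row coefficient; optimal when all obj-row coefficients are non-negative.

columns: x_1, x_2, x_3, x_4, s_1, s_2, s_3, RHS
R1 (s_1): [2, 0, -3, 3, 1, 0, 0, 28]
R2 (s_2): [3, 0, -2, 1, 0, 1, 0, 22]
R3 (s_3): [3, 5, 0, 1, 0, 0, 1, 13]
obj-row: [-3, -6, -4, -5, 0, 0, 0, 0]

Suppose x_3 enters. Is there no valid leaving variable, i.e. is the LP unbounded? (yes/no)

Every constraint-row entry in column x_3 is ≤ 0, so increasing x_3 is unbounded.

yes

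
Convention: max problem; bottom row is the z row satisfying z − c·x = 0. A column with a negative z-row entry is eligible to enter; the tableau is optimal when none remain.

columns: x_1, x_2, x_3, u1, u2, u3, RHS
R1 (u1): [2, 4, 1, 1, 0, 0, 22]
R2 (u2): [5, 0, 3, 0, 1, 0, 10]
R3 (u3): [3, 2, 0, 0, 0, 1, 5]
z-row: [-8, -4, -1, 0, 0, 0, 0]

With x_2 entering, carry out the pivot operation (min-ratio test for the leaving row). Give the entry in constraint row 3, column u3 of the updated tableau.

1/2

Ratio test on column x_2 — row 1: 22/4 = 11/2; row 2: entry 0 ≤ 0; row 3: 5/2 = 5/2. Minimum is 5/2 at row 3 (u3 leaves); pivot element 2.
Divide row 3 by 2; eliminate column x_2 from the other rows.
In the new row 3, the u3 entry is the old entry divided by the pivot: 1/2 = 1/2.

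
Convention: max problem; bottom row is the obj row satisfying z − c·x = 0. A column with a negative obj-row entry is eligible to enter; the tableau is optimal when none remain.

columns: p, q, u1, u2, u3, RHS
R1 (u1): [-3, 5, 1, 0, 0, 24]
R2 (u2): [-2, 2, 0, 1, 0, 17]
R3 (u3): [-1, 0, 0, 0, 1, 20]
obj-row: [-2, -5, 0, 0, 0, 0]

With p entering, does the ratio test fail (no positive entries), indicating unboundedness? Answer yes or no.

yes

Every constraint-row entry in column p is ≤ 0, so increasing p is unbounded.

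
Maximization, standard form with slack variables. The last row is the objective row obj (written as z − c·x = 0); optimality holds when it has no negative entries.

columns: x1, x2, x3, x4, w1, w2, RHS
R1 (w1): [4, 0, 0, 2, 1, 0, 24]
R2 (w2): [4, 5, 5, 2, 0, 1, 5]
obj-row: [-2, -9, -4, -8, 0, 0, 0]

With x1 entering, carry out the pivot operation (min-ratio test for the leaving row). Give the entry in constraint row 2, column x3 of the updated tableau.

5/4

Ratio test on column x1 — row 1: 24/4 = 6; row 2: 5/4 = 5/4. Minimum is 5/4 at row 2 (w2 leaves); pivot element 4.
Divide row 2 by 4; eliminate column x1 from the other rows.
In the new row 2, the x3 entry is the old entry divided by the pivot: 5/4 = 5/4.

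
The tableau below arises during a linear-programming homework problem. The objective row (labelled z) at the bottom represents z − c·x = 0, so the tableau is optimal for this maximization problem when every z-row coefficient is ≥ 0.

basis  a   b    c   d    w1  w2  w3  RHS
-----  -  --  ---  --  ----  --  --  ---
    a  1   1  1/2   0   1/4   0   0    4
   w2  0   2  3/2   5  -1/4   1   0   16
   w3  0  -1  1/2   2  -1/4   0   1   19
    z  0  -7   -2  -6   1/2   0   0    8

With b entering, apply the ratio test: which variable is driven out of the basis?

Column b entries and ratios — a: 4/1 = 4; w2: 16/2 = 8; w3: -1 ≤ 0, skip.
Smallest ratio is 4 in the row of a, so a leaves.

a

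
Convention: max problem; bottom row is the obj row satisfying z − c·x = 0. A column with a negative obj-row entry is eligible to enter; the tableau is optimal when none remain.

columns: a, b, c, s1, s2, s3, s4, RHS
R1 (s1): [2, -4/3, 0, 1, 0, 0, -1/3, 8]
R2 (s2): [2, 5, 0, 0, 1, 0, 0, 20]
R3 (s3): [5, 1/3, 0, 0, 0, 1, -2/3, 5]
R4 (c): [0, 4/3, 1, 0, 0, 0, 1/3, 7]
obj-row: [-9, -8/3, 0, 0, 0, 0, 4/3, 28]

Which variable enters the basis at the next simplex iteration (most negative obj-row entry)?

Negative obj-row entries: a: -9, b: -8/3.
The most negative is -9 in column a, so a enters.

a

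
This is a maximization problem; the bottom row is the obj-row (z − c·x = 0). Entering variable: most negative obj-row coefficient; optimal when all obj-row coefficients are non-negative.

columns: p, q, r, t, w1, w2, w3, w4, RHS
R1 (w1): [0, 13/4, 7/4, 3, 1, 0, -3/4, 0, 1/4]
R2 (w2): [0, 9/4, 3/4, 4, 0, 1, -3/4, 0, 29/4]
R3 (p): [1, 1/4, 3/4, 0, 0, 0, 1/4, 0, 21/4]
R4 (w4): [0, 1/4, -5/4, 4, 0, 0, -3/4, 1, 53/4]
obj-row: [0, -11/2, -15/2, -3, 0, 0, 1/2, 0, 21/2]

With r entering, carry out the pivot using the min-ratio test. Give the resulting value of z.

Ratio test on column r — row 1: (1/4)/(7/4) = 1/7; row 2: (29/4)/(3/4) = 29/3; row 3: (21/4)/(3/4) = 7; row 4: entry -5/4 ≤ 0. Minimum is 1/7 at row 1 (w1 leaves); pivot element 7/4.
Pivot on row 1; the obj-row RHS becomes 21/2 − (-15/2)·(1/7) = 81/7.

81/7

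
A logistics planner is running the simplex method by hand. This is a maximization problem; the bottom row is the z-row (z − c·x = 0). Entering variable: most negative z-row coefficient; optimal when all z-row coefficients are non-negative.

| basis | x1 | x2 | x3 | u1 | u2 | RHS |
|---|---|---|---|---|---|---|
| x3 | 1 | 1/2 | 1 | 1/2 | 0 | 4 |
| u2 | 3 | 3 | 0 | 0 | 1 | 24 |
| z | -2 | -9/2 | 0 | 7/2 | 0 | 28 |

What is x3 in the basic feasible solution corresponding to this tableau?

x3 is basic (row 1); its value is the RHS of that row, 4.

4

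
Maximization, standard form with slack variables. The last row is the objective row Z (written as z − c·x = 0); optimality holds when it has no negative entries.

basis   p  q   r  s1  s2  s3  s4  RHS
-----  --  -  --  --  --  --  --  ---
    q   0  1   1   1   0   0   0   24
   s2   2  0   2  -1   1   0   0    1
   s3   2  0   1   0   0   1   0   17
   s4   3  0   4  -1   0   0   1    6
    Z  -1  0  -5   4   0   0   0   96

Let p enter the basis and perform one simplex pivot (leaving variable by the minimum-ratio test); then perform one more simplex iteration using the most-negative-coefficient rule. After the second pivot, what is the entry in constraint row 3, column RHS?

33/2

Ratio test on column p — row 1: entry 0 ≤ 0; row 2: 1/2 = 1/2; row 3: 17/2 = 17/2; row 4: 6/3 = 2. Minimum is 1/2 at row 2 (s2 leaves); pivot element 2.
Divide row 2 by 2; eliminate column p from the other rows.
Second iteration: most negative Z-row entry is -4 in column r, so r enters.
Ratio test on column r — row 1: 24/1 = 24; row 2: (1/2)/1 = 1/2; row 3: entry -1 ≤ 0; row 4: (9/2)/1 = 9/2. Minimum is 1/2 at row 2 (p leaves); pivot element 1.
Divide row 2 by 1; eliminate column r from the other rows.
After both pivots, the entry at constraint row 3, column RHS is 33/2.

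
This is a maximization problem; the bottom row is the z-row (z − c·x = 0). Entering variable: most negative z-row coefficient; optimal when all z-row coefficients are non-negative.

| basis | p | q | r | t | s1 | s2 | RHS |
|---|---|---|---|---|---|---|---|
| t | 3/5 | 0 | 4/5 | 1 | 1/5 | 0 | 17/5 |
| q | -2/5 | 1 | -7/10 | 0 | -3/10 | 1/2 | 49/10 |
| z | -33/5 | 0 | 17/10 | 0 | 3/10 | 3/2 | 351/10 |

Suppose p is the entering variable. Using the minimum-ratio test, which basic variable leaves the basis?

Column p entries and ratios — t: (17/5)/(3/5) = 17/3; q: -2/5 ≤ 0, skip.
Smallest ratio is 17/3 in the row of t, so t leaves.

t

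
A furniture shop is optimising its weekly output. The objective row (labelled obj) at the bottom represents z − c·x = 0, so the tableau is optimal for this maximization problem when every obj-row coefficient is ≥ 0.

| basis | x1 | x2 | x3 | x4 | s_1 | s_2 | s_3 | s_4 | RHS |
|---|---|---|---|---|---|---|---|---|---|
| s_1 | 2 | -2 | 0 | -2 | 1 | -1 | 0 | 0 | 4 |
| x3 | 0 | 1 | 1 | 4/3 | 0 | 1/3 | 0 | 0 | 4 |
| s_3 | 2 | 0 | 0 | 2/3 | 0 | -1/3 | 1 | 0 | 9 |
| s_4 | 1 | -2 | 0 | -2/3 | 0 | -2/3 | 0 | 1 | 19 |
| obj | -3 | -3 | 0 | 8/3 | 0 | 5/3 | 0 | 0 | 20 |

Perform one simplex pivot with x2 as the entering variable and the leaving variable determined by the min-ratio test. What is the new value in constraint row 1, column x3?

2

Ratio test on column x2 — row 1: entry -2 ≤ 0; row 2: 4/1 = 4; row 3: entry 0 ≤ 0; row 4: entry -2 ≤ 0. Minimum is 4 at row 2 (x3 leaves); pivot element 1.
Divide row 2 by 1; eliminate column x2 from the other rows.
Row 1 update in column x3: 0 − (-2)·1 = 2.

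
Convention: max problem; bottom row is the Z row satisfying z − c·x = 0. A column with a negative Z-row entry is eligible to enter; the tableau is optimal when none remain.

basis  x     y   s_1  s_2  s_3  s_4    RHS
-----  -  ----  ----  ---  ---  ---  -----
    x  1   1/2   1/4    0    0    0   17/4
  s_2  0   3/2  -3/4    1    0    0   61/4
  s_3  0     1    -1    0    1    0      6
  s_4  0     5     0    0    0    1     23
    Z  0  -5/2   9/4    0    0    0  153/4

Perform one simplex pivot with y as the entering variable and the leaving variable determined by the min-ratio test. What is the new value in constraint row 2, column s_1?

-3/4

Ratio test on column y — row 1: (17/4)/(1/2) = 17/2; row 2: (61/4)/(3/2) = 61/6; row 3: 6/1 = 6; row 4: 23/5 = 23/5. Minimum is 23/5 at row 4 (s_4 leaves); pivot element 5.
Divide row 4 by 5; eliminate column y from the other rows.
Row 2 update in column s_1: -3/4 − (3/2)·0 = -3/4.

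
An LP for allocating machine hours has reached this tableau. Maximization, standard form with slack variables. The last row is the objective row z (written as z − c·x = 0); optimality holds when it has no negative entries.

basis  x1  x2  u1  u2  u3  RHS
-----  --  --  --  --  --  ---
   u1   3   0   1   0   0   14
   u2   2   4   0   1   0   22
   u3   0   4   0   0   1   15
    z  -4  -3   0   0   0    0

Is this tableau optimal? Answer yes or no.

The z-row has a negative entry -4 in column x1, so it is not optimal.

no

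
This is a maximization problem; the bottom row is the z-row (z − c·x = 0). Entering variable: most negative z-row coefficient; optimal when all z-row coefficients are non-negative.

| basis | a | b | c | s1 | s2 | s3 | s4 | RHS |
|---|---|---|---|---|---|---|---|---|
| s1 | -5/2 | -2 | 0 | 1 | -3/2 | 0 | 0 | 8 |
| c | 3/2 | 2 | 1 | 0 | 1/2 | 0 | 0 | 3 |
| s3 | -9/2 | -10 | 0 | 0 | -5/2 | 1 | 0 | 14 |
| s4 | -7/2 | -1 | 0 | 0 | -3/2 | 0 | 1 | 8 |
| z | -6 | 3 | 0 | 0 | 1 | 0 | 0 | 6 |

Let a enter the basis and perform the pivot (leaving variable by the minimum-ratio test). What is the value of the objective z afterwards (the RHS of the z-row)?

18

Ratio test on column a — row 1: entry -5/2 ≤ 0; row 2: 3/(3/2) = 2; row 3: entry -9/2 ≤ 0; row 4: entry -7/2 ≤ 0. Minimum is 2 at row 2 (c leaves); pivot element 3/2.
Pivot on row 2; the z-row RHS becomes 6 − (-6)·2 = 18.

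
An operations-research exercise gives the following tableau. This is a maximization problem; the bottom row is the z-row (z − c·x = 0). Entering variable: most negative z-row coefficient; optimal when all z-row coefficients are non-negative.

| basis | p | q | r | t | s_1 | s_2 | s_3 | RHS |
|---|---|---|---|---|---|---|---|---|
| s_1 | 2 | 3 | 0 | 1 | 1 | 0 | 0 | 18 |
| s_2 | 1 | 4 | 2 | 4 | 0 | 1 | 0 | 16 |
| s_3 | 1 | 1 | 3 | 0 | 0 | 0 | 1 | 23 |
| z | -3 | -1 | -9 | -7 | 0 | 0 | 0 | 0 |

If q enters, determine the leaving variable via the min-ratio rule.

s_2

Column q entries and ratios — s_1: 18/3 = 6; s_2: 16/4 = 4; s_3: 23/1 = 23.
Smallest ratio is 4 in the row of s_2, so s_2 leaves.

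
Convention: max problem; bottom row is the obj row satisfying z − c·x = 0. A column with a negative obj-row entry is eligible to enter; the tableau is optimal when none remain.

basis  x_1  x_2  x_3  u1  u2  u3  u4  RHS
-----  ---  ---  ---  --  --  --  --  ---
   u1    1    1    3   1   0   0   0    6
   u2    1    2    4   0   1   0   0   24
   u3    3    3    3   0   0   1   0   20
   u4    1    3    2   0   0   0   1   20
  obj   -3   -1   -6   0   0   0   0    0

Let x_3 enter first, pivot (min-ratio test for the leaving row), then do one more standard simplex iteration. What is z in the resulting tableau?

Ratio test on column x_3 — row 1: 6/3 = 2; row 2: 24/4 = 6; row 3: 20/3 = 20/3; row 4: 20/2 = 10. Minimum is 2 at row 1 (u1 leaves); pivot element 3.
Pivot on row 1; the obj-row RHS becomes 0 − (-6)·2 = 12.
Next entering variable (most negative obj-row entry -1): x_1.
Ratio test on column x_1 — row 1: 2/(1/3) = 6; row 2: entry -1/3 ≤ 0; row 3: 14/2 = 7; row 4: 16/(1/3) = 48. Minimum is 6 at row 1 (x_3 leaves); pivot element 1/3.
After the second pivot the obj-row RHS is 12 − (-1)·6 = 18.

18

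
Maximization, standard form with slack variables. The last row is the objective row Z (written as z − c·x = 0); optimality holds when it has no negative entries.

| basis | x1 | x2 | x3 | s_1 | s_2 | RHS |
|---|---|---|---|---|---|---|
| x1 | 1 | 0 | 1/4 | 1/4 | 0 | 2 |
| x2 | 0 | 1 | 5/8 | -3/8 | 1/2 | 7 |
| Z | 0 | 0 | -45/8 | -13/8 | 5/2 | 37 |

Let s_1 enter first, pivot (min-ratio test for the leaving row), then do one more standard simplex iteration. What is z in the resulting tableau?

82

Ratio test on column s_1 — row 1: 2/(1/4) = 8; row 2: entry -3/8 ≤ 0. Minimum is 8 at row 1 (x1 leaves); pivot element 1/4.
Pivot on row 1; the Z-row RHS becomes 37 − (-13/8)·8 = 50.
Next entering variable (most negative Z-row entry -4): x3.
Ratio test on column x3 — row 1: 8/1 = 8; row 2: 10/1 = 10. Minimum is 8 at row 1 (s_1 leaves); pivot element 1.
After the second pivot the Z-row RHS is 50 − (-4)·8 = 82.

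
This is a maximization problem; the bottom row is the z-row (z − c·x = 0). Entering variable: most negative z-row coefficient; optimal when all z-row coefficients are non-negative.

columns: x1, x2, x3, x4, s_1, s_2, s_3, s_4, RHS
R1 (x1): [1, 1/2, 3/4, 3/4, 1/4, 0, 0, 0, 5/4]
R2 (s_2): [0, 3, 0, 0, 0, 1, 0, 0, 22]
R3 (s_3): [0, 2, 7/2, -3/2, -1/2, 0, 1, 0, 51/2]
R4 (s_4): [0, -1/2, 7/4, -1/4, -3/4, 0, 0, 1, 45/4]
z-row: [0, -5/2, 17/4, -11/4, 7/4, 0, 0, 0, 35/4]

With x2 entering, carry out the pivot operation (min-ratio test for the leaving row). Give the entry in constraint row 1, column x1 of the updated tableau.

Ratio test on column x2 — row 1: (5/4)/(1/2) = 5/2; row 2: 22/3 = 22/3; row 3: (51/2)/2 = 51/4; row 4: entry -1/2 ≤ 0. Minimum is 5/2 at row 1 (x1 leaves); pivot element 1/2.
Divide row 1 by 1/2; eliminate column x2 from the other rows.
In the new row 1, the x1 entry is the old entry divided by the pivot: 1/(1/2) = 2.

2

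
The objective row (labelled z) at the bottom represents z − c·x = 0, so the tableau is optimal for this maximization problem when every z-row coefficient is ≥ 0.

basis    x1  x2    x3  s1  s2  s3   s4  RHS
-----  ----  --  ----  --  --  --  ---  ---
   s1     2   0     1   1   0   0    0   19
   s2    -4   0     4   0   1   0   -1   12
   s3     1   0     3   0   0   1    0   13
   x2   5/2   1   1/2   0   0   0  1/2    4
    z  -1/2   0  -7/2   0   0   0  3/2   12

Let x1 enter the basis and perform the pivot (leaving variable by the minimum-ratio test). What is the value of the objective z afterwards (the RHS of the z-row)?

Ratio test on column x1 — row 1: 19/2 = 19/2; row 2: entry -4 ≤ 0; row 3: 13/1 = 13; row 4: 4/(5/2) = 8/5. Minimum is 8/5 at row 4 (x2 leaves); pivot element 5/2.
Pivot on row 4; the z-row RHS becomes 12 − (-1/2)·(8/5) = 64/5.

64/5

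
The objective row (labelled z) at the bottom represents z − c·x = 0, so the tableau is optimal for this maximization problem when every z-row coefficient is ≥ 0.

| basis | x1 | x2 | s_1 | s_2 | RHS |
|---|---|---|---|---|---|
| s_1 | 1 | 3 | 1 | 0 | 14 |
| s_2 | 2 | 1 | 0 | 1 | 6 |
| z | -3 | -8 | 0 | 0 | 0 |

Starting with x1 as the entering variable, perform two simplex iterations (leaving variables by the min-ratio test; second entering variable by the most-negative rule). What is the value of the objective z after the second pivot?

Ratio test on column x1 — row 1: 14/1 = 14; row 2: 6/2 = 3. Minimum is 3 at row 2 (s_2 leaves); pivot element 2.
Pivot on row 2; the z-row RHS becomes 0 − (-3)·3 = 9.
Next entering variable (most negative z-row entry -13/2): x2.
Ratio test on column x2 — row 1: 11/(5/2) = 22/5; row 2: 3/(1/2) = 6. Minimum is 22/5 at row 1 (s_1 leaves); pivot element 5/2.
After the second pivot the z-row RHS is 9 − (-13/2)·(22/5) = 188/5.

188/5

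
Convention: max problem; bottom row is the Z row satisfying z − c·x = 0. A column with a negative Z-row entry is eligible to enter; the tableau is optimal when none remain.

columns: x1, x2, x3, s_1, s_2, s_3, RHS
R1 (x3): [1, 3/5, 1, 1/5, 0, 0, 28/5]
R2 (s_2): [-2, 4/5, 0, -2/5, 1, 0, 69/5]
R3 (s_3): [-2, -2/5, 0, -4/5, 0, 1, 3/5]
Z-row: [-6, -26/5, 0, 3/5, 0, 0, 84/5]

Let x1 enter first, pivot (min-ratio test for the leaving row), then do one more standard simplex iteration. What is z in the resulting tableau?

196/3

Ratio test on column x1 — row 1: (28/5)/1 = 28/5; row 2: entry -2 ≤ 0; row 3: entry -2 ≤ 0. Minimum is 28/5 at row 1 (x3 leaves); pivot element 1.
Pivot on row 1; the Z-row RHS becomes 84/5 − (-6)·(28/5) = 252/5.
Next entering variable (most negative Z-row entry -8/5): x2.
Ratio test on column x2 — row 1: (28/5)/(3/5) = 28/3; row 2: 25/2 = 25/2; row 3: (59/5)/(4/5) = 59/4. Minimum is 28/3 at row 1 (x1 leaves); pivot element 3/5.
After the second pivot the Z-row RHS is 252/5 − (-8/5)·(28/3) = 196/3.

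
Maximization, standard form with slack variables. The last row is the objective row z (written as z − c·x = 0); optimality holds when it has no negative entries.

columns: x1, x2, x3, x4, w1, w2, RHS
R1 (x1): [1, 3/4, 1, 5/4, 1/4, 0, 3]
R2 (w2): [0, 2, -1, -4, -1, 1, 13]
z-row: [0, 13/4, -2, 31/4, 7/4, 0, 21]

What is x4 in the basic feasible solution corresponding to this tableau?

x4 is not in the basis, so in the current basic feasible solution x4 = 0.

0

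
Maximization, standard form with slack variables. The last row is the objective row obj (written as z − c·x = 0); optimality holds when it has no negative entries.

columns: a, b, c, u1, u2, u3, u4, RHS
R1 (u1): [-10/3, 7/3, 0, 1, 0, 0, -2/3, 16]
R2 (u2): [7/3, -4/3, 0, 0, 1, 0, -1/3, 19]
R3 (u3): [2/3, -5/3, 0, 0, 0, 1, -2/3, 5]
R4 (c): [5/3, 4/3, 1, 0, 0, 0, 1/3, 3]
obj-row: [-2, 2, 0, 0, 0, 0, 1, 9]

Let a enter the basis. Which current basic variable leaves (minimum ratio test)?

Column a entries and ratios — u1: -10/3 ≤ 0, skip; u2: 19/(7/3) = 57/7; u3: 5/(2/3) = 15/2; c: 3/(5/3) = 9/5.
Smallest ratio is 9/5 in the row of c, so c leaves.

c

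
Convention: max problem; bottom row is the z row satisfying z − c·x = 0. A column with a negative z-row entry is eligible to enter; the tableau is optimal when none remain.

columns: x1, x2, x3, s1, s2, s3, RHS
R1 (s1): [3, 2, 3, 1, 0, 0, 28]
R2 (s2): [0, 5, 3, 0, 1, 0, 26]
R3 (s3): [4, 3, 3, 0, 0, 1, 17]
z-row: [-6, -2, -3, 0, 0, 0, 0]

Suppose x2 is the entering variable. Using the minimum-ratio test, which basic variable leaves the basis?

s2

Column x2 entries and ratios — s1: 28/2 = 14; s2: 26/5 = 26/5; s3: 17/3 = 17/3.
Smallest ratio is 26/5 in the row of s2, so s2 leaves.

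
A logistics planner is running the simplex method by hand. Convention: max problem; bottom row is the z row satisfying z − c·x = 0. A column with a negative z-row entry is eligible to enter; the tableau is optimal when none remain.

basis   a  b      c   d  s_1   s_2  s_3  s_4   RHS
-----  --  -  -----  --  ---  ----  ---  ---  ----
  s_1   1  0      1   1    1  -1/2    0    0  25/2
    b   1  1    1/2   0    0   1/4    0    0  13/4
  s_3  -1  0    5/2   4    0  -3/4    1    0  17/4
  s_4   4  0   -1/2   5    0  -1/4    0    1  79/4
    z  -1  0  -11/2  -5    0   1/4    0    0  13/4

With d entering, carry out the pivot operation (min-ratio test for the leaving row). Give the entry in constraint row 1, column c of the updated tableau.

Ratio test on column d — row 1: (25/2)/1 = 25/2; row 2: entry 0 ≤ 0; row 3: (17/4)/4 = 17/16; row 4: (79/4)/5 = 79/20. Minimum is 17/16 at row 3 (s_3 leaves); pivot element 4.
Divide row 3 by 4; eliminate column d from the other rows.
Row 1 update in column c: 1 − 1·(5/8) = 3/8.

3/8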